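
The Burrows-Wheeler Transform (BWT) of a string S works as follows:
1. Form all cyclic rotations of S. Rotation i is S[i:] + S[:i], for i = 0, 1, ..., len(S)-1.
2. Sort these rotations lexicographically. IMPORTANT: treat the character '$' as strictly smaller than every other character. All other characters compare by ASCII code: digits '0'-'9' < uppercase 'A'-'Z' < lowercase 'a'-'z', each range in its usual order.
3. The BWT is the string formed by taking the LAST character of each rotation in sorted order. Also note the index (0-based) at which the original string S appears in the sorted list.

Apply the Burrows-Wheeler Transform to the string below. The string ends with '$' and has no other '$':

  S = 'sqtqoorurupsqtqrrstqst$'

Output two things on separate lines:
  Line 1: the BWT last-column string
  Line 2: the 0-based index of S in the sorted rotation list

All 23 rotations (rotation i = S[i:]+S[:i]):
  rot[0] = sqtqoorurupsqtqrrstqst$
  rot[1] = qtqoorurupsqtqrrstqst$s
  rot[2] = tqoorurupsqtqrrstqst$sq
  rot[3] = qoorurupsqtqrrstqst$sqt
  rot[4] = oorurupsqtqrrstqst$sqtq
  rot[5] = orurupsqtqrrstqst$sqtqo
  rot[6] = rurupsqtqrrstqst$sqtqoo
  rot[7] = urupsqtqrrstqst$sqtqoor
  rot[8] = rupsqtqrrstqst$sqtqooru
  rot[9] = upsqtqrrstqst$sqtqoorur
  rot[10] = psqtqrrstqst$sqtqooruru
  rot[11] = sqtqrrstqst$sqtqoorurup
  rot[12] = qtqrrstqst$sqtqoorurups
  rot[13] = tqrrstqst$sqtqoorurupsq
  rot[14] = qrrstqst$sqtqoorurupsqt
  rot[15] = rrstqst$sqtqoorurupsqtq
  rot[16] = rstqst$sqtqoorurupsqtqr
  rot[17] = stqst$sqtqoorurupsqtqrr
  rot[18] = tqst$sqtqoorurupsqtqrrs
  rot[19] = qst$sqtqoorurupsqtqrrst
  rot[20] = st$sqtqoorurupsqtqrrstq
  rot[21] = t$sqtqoorurupsqtqrrstqs
  rot[22] = $sqtqoorurupsqtqrrstqst
Sorted (with $ < everything):
  sorted[0] = $sqtqoorurupsqtqrrstqst  (last char: 't')
  sorted[1] = oorurupsqtqrrstqst$sqtq  (last char: 'q')
  sorted[2] = orurupsqtqrrstqst$sqtqo  (last char: 'o')
  sorted[3] = psqtqrrstqst$sqtqooruru  (last char: 'u')
  sorted[4] = qoorurupsqtqrrstqst$sqt  (last char: 't')
  sorted[5] = qrrstqst$sqtqoorurupsqt  (last char: 't')
  sorted[6] = qst$sqtqoorurupsqtqrrst  (last char: 't')
  sorted[7] = qtqoorurupsqtqrrstqst$s  (last char: 's')
  sorted[8] = qtqrrstqst$sqtqoorurups  (last char: 's')
  sorted[9] = rrstqst$sqtqoorurupsqtq  (last char: 'q')
  sorted[10] = rstqst$sqtqoorurupsqtqr  (last char: 'r')
  sorted[11] = rupsqtqrrstqst$sqtqooru  (last char: 'u')
  sorted[12] = rurupsqtqrrstqst$sqtqoo  (last char: 'o')
  sorted[13] = sqtqoorurupsqtqrrstqst$  (last char: '$')
  sorted[14] = sqtqrrstqst$sqtqoorurup  (last char: 'p')
  sorted[15] = st$sqtqoorurupsqtqrrstq  (last char: 'q')
  sorted[16] = stqst$sqtqoorurupsqtqrr  (last char: 'r')
  sorted[17] = t$sqtqoorurupsqtqrrstqs  (last char: 's')
  sorted[18] = tqoorurupsqtqrrstqst$sq  (last char: 'q')
  sorted[19] = tqrrstqst$sqtqoorurupsq  (last char: 'q')
  sorted[20] = tqst$sqtqoorurupsqtqrrs  (last char: 's')
  sorted[21] = upsqtqrrstqst$sqtqoorur  (last char: 'r')
  sorted[22] = urupsqtqrrstqst$sqtqoor  (last char: 'r')
Last column: tqoutttssqruo$pqrsqqsrr
Original string S is at sorted index 13

Answer: tqoutttssqruo$pqrsqqsrr
13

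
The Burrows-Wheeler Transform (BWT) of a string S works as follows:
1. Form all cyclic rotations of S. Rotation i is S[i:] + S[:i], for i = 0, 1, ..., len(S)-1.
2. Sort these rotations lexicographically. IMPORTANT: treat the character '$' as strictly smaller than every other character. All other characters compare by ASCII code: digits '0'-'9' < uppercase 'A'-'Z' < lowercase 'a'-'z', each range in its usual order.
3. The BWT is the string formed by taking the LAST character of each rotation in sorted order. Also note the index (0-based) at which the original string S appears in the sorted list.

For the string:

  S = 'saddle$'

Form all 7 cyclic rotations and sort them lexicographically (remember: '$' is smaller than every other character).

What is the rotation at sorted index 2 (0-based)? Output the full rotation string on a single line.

All 7 rotations (rotation i = S[i:]+S[:i]):
  rot[0] = saddle$
  rot[1] = addle$s
  rot[2] = ddle$sa
  rot[3] = dle$sad
  rot[4] = le$sadd
  rot[5] = e$saddl
  rot[6] = $saddle
Sorted (with $ < everything):
  sorted[0] = $saddle
  sorted[1] = addle$s
  sorted[2] = ddle$sa
  sorted[3] = dle$sad
  sorted[4] = e$saddl
  sorted[5] = le$sadd
  sorted[6] = saddle$
sorted[2] = ddle$sa

Answer: ddle$sa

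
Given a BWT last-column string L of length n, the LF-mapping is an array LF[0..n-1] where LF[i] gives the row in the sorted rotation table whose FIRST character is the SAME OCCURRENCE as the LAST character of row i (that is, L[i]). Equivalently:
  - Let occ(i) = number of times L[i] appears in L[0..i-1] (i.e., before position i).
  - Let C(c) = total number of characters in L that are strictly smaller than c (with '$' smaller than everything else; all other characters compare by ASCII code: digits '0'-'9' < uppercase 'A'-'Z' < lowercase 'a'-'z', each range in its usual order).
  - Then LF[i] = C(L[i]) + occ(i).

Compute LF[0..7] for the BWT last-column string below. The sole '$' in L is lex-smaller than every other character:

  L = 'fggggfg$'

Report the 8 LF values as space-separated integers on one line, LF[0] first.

Char counts: '$':1, 'f':2, 'g':5
C (first-col start): C('$')=0, C('f')=1, C('g')=3
L[0]='f': occ=0, LF[0]=C('f')+0=1+0=1
L[1]='g': occ=0, LF[1]=C('g')+0=3+0=3
L[2]='g': occ=1, LF[2]=C('g')+1=3+1=4
L[3]='g': occ=2, LF[3]=C('g')+2=3+2=5
L[4]='g': occ=3, LF[4]=C('g')+3=3+3=6
L[5]='f': occ=1, LF[5]=C('f')+1=1+1=2
L[6]='g': occ=4, LF[6]=C('g')+4=3+4=7
L[7]='$': occ=0, LF[7]=C('$')+0=0+0=0

Answer: 1 3 4 5 6 2 7 0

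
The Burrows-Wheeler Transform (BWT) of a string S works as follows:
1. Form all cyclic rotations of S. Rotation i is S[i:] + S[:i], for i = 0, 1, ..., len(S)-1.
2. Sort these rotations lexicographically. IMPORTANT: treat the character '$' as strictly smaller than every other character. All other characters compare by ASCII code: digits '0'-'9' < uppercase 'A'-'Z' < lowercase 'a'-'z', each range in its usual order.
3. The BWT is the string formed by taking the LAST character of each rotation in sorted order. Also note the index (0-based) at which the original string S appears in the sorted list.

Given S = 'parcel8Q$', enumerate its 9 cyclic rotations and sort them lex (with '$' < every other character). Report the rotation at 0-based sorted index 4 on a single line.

Answer: cel8Q$par

Derivation:
All 9 rotations (rotation i = S[i:]+S[:i]):
  rot[0] = parcel8Q$
  rot[1] = arcel8Q$p
  rot[2] = rcel8Q$pa
  rot[3] = cel8Q$par
  rot[4] = el8Q$parc
  rot[5] = l8Q$parce
  rot[6] = 8Q$parcel
  rot[7] = Q$parcel8
  rot[8] = $parcel8Q
Sorted (with $ < everything):
  sorted[0] = $parcel8Q
  sorted[1] = 8Q$parcel
  sorted[2] = Q$parcel8
  sorted[3] = arcel8Q$p
  sorted[4] = cel8Q$par
  sorted[5] = el8Q$parc
  sorted[6] = l8Q$parce
  sorted[7] = parcel8Q$
  sorted[8] = rcel8Q$pa
sorted[4] = cel8Q$par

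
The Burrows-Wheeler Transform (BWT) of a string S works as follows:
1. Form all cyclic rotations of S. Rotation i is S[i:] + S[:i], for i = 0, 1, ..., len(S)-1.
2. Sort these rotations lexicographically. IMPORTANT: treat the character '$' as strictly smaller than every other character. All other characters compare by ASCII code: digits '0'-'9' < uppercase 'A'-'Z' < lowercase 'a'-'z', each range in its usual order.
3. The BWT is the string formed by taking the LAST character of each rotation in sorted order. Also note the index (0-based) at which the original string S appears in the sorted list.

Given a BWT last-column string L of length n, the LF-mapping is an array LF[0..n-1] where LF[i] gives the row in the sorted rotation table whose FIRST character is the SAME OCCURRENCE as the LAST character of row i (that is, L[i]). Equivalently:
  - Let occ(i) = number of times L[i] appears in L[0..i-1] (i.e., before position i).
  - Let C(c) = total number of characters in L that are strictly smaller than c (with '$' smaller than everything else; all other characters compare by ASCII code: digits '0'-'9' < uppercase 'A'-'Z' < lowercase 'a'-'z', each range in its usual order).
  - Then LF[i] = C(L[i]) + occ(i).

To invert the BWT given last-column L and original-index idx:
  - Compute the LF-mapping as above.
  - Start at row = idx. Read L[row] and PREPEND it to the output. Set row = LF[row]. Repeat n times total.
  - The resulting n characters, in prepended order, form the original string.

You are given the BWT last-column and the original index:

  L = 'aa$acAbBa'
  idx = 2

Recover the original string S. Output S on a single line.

LF mapping: 3 4 0 5 8 1 7 2 6
Walk LF starting at row 2, prepending L[row]:
  step 1: row=2, L[2]='$', prepend. Next row=LF[2]=0
  step 2: row=0, L[0]='a', prepend. Next row=LF[0]=3
  step 3: row=3, L[3]='a', prepend. Next row=LF[3]=5
  step 4: row=5, L[5]='A', prepend. Next row=LF[5]=1
  step 5: row=1, L[1]='a', prepend. Next row=LF[1]=4
  step 6: row=4, L[4]='c', prepend. Next row=LF[4]=8
  step 7: row=8, L[8]='a', prepend. Next row=LF[8]=6
  step 8: row=6, L[6]='b', prepend. Next row=LF[6]=7
  step 9: row=7, L[7]='B', prepend. Next row=LF[7]=2
Reversed output: BbacaAaa$

Answer: BbacaAaa$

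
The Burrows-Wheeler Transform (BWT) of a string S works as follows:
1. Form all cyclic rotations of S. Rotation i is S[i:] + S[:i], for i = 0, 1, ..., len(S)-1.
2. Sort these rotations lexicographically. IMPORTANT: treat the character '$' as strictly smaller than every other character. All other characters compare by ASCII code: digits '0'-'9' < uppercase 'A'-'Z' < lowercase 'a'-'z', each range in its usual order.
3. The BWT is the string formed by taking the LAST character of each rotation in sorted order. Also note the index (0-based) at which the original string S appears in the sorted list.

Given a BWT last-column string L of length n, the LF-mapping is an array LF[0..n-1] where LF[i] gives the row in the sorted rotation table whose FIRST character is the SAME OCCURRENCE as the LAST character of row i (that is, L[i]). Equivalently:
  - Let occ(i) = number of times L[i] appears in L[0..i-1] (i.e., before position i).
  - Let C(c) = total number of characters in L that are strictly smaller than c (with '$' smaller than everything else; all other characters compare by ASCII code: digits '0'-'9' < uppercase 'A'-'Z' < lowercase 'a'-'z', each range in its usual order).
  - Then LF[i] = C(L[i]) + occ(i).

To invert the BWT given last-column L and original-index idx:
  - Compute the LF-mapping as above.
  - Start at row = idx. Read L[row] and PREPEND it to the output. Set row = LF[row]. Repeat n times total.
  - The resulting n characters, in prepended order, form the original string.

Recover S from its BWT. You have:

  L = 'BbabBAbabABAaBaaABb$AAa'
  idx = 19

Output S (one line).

LF mapping: 7 18 12 19 8 1 20 13 21 2 9 3 14 10 15 16 4 11 22 0 5 6 17
Walk LF starting at row 19, prepending L[row]:
  step 1: row=19, L[19]='$', prepend. Next row=LF[19]=0
  step 2: row=0, L[0]='B', prepend. Next row=LF[0]=7
  step 3: row=7, L[7]='a', prepend. Next row=LF[7]=13
  step 4: row=13, L[13]='B', prepend. Next row=LF[13]=10
  step 5: row=10, L[10]='B', prepend. Next row=LF[10]=9
  step 6: row=9, L[9]='A', prepend. Next row=LF[9]=2
  step 7: row=2, L[2]='a', prepend. Next row=LF[2]=12
  step 8: row=12, L[12]='a', prepend. Next row=LF[12]=14
  step 9: row=14, L[14]='a', prepend. Next row=LF[14]=15
  step 10: row=15, L[15]='a', prepend. Next row=LF[15]=16
  step 11: row=16, L[16]='A', prepend. Next row=LF[16]=4
  step 12: row=4, L[4]='B', prepend. Next row=LF[4]=8
  step 13: row=8, L[8]='b', prepend. Next row=LF[8]=21
  step 14: row=21, L[21]='A', prepend. Next row=LF[21]=6
  step 15: row=6, L[6]='b', prepend. Next row=LF[6]=20
  step 16: row=20, L[20]='A', prepend. Next row=LF[20]=5
  step 17: row=5, L[5]='A', prepend. Next row=LF[5]=1
  step 18: row=1, L[1]='b', prepend. Next row=LF[1]=18
  step 19: row=18, L[18]='b', prepend. Next row=LF[18]=22
  step 20: row=22, L[22]='a', prepend. Next row=LF[22]=17
  step 21: row=17, L[17]='B', prepend. Next row=LF[17]=11
  step 22: row=11, L[11]='A', prepend. Next row=LF[11]=3
  step 23: row=3, L[3]='b', prepend. Next row=LF[3]=19
Reversed output: bABabbAAbAbBAaaaaABBaB$

Answer: bABabbAAbAbBAaaaaABBaB$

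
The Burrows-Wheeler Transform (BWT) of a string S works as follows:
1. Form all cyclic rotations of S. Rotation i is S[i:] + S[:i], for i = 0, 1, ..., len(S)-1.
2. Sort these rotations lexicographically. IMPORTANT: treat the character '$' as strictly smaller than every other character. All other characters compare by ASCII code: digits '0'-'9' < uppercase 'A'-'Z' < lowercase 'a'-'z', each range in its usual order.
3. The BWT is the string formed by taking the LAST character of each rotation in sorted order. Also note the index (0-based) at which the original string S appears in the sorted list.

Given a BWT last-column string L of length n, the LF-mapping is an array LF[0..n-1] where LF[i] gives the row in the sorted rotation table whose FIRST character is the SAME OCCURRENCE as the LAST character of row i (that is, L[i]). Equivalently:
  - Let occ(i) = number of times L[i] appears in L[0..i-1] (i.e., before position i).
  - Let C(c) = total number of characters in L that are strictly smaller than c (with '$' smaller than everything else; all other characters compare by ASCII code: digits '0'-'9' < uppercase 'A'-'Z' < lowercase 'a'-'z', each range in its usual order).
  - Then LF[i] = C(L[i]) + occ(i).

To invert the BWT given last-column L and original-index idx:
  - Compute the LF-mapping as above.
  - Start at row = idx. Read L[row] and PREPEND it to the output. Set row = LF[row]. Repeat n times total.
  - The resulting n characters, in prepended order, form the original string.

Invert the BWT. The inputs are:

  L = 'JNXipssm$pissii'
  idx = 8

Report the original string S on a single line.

LF mapping: 1 2 3 4 9 11 12 8 0 10 5 13 14 6 7
Walk LF starting at row 8, prepending L[row]:
  step 1: row=8, L[8]='$', prepend. Next row=LF[8]=0
  step 2: row=0, L[0]='J', prepend. Next row=LF[0]=1
  step 3: row=1, L[1]='N', prepend. Next row=LF[1]=2
  step 4: row=2, L[2]='X', prepend. Next row=LF[2]=3
  step 5: row=3, L[3]='i', prepend. Next row=LF[3]=4
  step 6: row=4, L[4]='p', prepend. Next row=LF[4]=9
  step 7: row=9, L[9]='p', prepend. Next row=LF[9]=10
  step 8: row=10, L[10]='i', prepend. Next row=LF[10]=5
  step 9: row=5, L[5]='s', prepend. Next row=LF[5]=11
  step 10: row=11, L[11]='s', prepend. Next row=LF[11]=13
  step 11: row=13, L[13]='i', prepend. Next row=LF[13]=6
  step 12: row=6, L[6]='s', prepend. Next row=LF[6]=12
  step 13: row=12, L[12]='s', prepend. Next row=LF[12]=14
  step 14: row=14, L[14]='i', prepend. Next row=LF[14]=7
  step 15: row=7, L[7]='m', prepend. Next row=LF[7]=8
Reversed output: mississippiXNJ$

Answer: mississippiXNJ$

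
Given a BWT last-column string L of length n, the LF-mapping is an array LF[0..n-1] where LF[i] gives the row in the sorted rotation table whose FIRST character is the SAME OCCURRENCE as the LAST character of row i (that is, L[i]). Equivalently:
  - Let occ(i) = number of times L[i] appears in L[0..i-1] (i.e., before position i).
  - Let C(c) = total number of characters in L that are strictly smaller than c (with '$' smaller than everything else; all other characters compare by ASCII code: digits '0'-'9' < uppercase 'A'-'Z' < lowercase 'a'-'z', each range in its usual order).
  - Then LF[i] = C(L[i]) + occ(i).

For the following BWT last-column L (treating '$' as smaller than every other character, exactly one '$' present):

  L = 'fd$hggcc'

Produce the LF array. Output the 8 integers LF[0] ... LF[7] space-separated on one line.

Answer: 4 3 0 7 5 6 1 2

Derivation:
Char counts: '$':1, 'c':2, 'd':1, 'f':1, 'g':2, 'h':1
C (first-col start): C('$')=0, C('c')=1, C('d')=3, C('f')=4, C('g')=5, C('h')=7
L[0]='f': occ=0, LF[0]=C('f')+0=4+0=4
L[1]='d': occ=0, LF[1]=C('d')+0=3+0=3
L[2]='$': occ=0, LF[2]=C('$')+0=0+0=0
L[3]='h': occ=0, LF[3]=C('h')+0=7+0=7
L[4]='g': occ=0, LF[4]=C('g')+0=5+0=5
L[5]='g': occ=1, LF[5]=C('g')+1=5+1=6
L[6]='c': occ=0, LF[6]=C('c')+0=1+0=1
L[7]='c': occ=1, LF[7]=C('c')+1=1+1=2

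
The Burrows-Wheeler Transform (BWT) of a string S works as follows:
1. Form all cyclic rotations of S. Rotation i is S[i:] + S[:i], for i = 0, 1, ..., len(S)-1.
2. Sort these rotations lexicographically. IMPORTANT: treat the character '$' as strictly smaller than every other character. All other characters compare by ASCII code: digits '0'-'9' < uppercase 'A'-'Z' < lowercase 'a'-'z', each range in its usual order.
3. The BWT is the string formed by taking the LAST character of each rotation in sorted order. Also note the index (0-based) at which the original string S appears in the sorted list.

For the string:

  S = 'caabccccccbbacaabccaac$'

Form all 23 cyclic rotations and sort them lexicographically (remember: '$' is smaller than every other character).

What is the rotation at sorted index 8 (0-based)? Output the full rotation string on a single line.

Answer: bacaabccaac$caabccccccb

Derivation:
All 23 rotations (rotation i = S[i:]+S[:i]):
  rot[0] = caabccccccbbacaabccaac$
  rot[1] = aabccccccbbacaabccaac$c
  rot[2] = abccccccbbacaabccaac$ca
  rot[3] = bccccccbbacaabccaac$caa
  rot[4] = ccccccbbacaabccaac$caab
  rot[5] = cccccbbacaabccaac$caabc
  rot[6] = ccccbbacaabccaac$caabcc
  rot[7] = cccbbacaabccaac$caabccc
  rot[8] = ccbbacaabccaac$caabcccc
  rot[9] = cbbacaabccaac$caabccccc
  rot[10] = bbacaabccaac$caabcccccc
  rot[11] = bacaabccaac$caabccccccb
  rot[12] = acaabccaac$caabccccccbb
  rot[13] = caabccaac$caabccccccbba
  rot[14] = aabccaac$caabccccccbbac
  rot[15] = abccaac$caabccccccbbaca
  rot[16] = bccaac$caabccccccbbacaa
  rot[17] = ccaac$caabccccccbbacaab
  rot[18] = caac$caabccccccbbacaabc
  rot[19] = aac$caabccccccbbacaabcc
  rot[20] = ac$caabccccccbbacaabcca
  rot[21] = c$caabccccccbbacaabccaa
  rot[22] = $caabccccccbbacaabccaac
Sorted (with $ < everything):
  sorted[0] = $caabccccccbbacaabccaac
  sorted[1] = aabccaac$caabccccccbbac
  sorted[2] = aabccccccbbacaabccaac$c
  sorted[3] = aac$caabccccccbbacaabcc
  sorted[4] = abccaac$caabccccccbbaca
  sorted[5] = abccccccbbacaabccaac$ca
  sorted[6] = ac$caabccccccbbacaabcca
  sorted[7] = acaabccaac$caabccccccbb
  sorted[8] = bacaabccaac$caabccccccb
  sorted[9] = bbacaabccaac$caabcccccc
  sorted[10] = bccaac$caabccccccbbacaa
  sorted[11] = bccccccbbacaabccaac$caa
  sorted[12] = c$caabccccccbbacaabccaa
  sorted[13] = caabccaac$caabccccccbba
  sorted[14] = caabccccccbbacaabccaac$
  sorted[15] = caac$caabccccccbbacaabc
  sorted[16] = cbbacaabccaac$caabccccc
  sorted[17] = ccaac$caabccccccbbacaab
  sorted[18] = ccbbacaabccaac$caabcccc
  sorted[19] = cccbbacaabccaac$caabccc
  sorted[20] = ccccbbacaabccaac$caabcc
  sorted[21] = cccccbbacaabccaac$caabc
  sorted[22] = ccccccbbacaabccaac$caab
sorted[8] = bacaabccaac$caabccccccb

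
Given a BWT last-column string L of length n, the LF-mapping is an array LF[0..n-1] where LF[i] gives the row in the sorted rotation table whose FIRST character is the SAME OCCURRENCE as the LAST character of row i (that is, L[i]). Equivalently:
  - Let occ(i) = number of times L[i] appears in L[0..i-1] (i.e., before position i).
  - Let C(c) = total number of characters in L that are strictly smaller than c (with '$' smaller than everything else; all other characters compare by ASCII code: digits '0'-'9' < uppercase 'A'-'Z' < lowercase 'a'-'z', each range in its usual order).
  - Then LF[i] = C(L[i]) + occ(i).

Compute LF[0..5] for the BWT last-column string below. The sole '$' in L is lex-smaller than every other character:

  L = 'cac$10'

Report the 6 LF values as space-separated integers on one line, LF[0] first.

Char counts: '$':1, '0':1, '1':1, 'a':1, 'c':2
C (first-col start): C('$')=0, C('0')=1, C('1')=2, C('a')=3, C('c')=4
L[0]='c': occ=0, LF[0]=C('c')+0=4+0=4
L[1]='a': occ=0, LF[1]=C('a')+0=3+0=3
L[2]='c': occ=1, LF[2]=C('c')+1=4+1=5
L[3]='$': occ=0, LF[3]=C('$')+0=0+0=0
L[4]='1': occ=0, LF[4]=C('1')+0=2+0=2
L[5]='0': occ=0, LF[5]=C('0')+0=1+0=1

Answer: 4 3 5 0 2 1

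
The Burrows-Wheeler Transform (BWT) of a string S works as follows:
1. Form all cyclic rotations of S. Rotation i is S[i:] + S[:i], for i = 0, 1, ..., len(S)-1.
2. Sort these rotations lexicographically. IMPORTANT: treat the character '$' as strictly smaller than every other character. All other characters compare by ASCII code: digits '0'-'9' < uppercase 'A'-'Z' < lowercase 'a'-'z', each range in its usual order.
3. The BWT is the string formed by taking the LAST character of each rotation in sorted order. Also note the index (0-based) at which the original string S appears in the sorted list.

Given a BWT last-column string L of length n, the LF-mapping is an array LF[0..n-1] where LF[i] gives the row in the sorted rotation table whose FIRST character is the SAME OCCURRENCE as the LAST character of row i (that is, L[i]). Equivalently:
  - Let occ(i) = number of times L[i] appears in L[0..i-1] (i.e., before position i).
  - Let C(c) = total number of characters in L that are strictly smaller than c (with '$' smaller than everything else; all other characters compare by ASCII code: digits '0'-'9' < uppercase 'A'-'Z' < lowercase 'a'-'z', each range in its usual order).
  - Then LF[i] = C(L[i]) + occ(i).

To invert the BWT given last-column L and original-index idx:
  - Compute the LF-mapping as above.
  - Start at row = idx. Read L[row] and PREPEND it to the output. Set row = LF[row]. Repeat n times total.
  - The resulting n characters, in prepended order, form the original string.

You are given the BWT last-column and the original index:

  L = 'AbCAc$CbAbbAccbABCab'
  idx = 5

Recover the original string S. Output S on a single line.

LF mapping: 1 11 7 2 17 0 8 12 3 13 14 4 18 19 15 5 6 9 10 16
Walk LF starting at row 5, prepending L[row]:
  step 1: row=5, L[5]='$', prepend. Next row=LF[5]=0
  step 2: row=0, L[0]='A', prepend. Next row=LF[0]=1
  step 3: row=1, L[1]='b', prepend. Next row=LF[1]=11
  step 4: row=11, L[11]='A', prepend. Next row=LF[11]=4
  step 5: row=4, L[4]='c', prepend. Next row=LF[4]=17
  step 6: row=17, L[17]='C', prepend. Next row=LF[17]=9
  step 7: row=9, L[9]='b', prepend. Next row=LF[9]=13
  step 8: row=13, L[13]='c', prepend. Next row=LF[13]=19
  step 9: row=19, L[19]='b', prepend. Next row=LF[19]=16
  step 10: row=16, L[16]='B', prepend. Next row=LF[16]=6
  step 11: row=6, L[6]='C', prepend. Next row=LF[6]=8
  step 12: row=8, L[8]='A', prepend. Next row=LF[8]=3
  step 13: row=3, L[3]='A', prepend. Next row=LF[3]=2
  step 14: row=2, L[2]='C', prepend. Next row=LF[2]=7
  step 15: row=7, L[7]='b', prepend. Next row=LF[7]=12
  step 16: row=12, L[12]='c', prepend. Next row=LF[12]=18
  step 17: row=18, L[18]='a', prepend. Next row=LF[18]=10
  step 18: row=10, L[10]='b', prepend. Next row=LF[10]=14
  step 19: row=14, L[14]='b', prepend. Next row=LF[14]=15
  step 20: row=15, L[15]='A', prepend. Next row=LF[15]=5
Reversed output: AbbacbCAACBbcbCcAbA$

Answer: AbbacbCAACBbcbCcAbA$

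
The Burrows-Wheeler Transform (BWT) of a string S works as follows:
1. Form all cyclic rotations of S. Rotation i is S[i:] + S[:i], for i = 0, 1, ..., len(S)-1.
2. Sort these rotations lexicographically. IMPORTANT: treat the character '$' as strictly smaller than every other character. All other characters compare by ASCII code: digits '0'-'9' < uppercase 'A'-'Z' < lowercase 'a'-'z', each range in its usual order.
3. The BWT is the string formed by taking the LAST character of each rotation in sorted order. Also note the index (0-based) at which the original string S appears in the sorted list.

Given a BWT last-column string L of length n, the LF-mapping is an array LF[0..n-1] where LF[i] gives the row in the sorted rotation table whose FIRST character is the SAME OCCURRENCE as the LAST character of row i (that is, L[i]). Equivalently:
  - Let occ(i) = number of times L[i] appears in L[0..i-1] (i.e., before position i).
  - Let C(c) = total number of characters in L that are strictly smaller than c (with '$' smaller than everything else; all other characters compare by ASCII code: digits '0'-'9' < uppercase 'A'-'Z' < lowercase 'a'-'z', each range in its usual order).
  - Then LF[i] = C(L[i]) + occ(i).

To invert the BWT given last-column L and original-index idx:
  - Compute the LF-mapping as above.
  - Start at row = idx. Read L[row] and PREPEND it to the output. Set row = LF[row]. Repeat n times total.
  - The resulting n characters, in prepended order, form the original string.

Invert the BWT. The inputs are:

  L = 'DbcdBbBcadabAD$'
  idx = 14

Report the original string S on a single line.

LF mapping: 4 8 11 13 2 9 3 12 6 14 7 10 1 5 0
Walk LF starting at row 14, prepending L[row]:
  step 1: row=14, L[14]='$', prepend. Next row=LF[14]=0
  step 2: row=0, L[0]='D', prepend. Next row=LF[0]=4
  step 3: row=4, L[4]='B', prepend. Next row=LF[4]=2
  step 4: row=2, L[2]='c', prepend. Next row=LF[2]=11
  step 5: row=11, L[11]='b', prepend. Next row=LF[11]=10
  step 6: row=10, L[10]='a', prepend. Next row=LF[10]=7
  step 7: row=7, L[7]='c', prepend. Next row=LF[7]=12
  step 8: row=12, L[12]='A', prepend. Next row=LF[12]=1
  step 9: row=1, L[1]='b', prepend. Next row=LF[1]=8
  step 10: row=8, L[8]='a', prepend. Next row=LF[8]=6
  step 11: row=6, L[6]='B', prepend. Next row=LF[6]=3
  step 12: row=3, L[3]='d', prepend. Next row=LF[3]=13
  step 13: row=13, L[13]='D', prepend. Next row=LF[13]=5
  step 14: row=5, L[5]='b', prepend. Next row=LF[5]=9
  step 15: row=9, L[9]='d', prepend. Next row=LF[9]=14
Reversed output: dbDdBabAcabcBD$

Answer: dbDdBabAcabcBD$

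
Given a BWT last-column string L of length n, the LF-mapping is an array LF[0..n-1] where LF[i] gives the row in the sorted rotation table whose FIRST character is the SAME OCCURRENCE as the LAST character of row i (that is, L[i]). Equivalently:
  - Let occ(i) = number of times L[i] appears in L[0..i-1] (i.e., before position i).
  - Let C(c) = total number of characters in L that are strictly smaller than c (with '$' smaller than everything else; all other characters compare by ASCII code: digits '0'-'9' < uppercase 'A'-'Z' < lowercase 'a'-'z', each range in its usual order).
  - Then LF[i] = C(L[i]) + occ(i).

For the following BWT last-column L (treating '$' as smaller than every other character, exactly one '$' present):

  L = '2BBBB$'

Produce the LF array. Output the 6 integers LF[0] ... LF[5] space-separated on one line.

Answer: 1 2 3 4 5 0

Derivation:
Char counts: '$':1, '2':1, 'B':4
C (first-col start): C('$')=0, C('2')=1, C('B')=2
L[0]='2': occ=0, LF[0]=C('2')+0=1+0=1
L[1]='B': occ=0, LF[1]=C('B')+0=2+0=2
L[2]='B': occ=1, LF[2]=C('B')+1=2+1=3
L[3]='B': occ=2, LF[3]=C('B')+2=2+2=4
L[4]='B': occ=3, LF[4]=C('B')+3=2+3=5
L[5]='$': occ=0, LF[5]=C('$')+0=0+0=0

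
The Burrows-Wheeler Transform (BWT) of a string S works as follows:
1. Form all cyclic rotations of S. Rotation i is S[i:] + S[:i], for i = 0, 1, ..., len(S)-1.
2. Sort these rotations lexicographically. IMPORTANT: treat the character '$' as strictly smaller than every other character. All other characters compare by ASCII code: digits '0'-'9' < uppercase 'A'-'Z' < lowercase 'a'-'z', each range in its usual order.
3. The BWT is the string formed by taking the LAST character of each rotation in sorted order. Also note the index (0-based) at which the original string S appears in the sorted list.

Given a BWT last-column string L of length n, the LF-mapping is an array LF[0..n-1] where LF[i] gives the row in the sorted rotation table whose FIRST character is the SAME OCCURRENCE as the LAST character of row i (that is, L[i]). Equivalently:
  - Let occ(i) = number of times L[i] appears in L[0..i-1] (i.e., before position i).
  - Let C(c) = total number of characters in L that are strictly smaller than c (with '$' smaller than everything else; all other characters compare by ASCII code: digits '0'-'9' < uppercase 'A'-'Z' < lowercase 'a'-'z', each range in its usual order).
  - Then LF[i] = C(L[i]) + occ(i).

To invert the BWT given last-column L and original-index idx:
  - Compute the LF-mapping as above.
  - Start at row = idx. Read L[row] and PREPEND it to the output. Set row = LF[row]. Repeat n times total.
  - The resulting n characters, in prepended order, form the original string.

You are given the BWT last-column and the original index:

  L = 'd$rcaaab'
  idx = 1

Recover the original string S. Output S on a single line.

Answer: abracad$

Derivation:
LF mapping: 6 0 7 5 1 2 3 4
Walk LF starting at row 1, prepending L[row]:
  step 1: row=1, L[1]='$', prepend. Next row=LF[1]=0
  step 2: row=0, L[0]='d', prepend. Next row=LF[0]=6
  step 3: row=6, L[6]='a', prepend. Next row=LF[6]=3
  step 4: row=3, L[3]='c', prepend. Next row=LF[3]=5
  step 5: row=5, L[5]='a', prepend. Next row=LF[5]=2
  step 6: row=2, L[2]='r', prepend. Next row=LF[2]=7
  step 7: row=7, L[7]='b', prepend. Next row=LF[7]=4
  step 8: row=4, L[4]='a', prepend. Next row=LF[4]=1
Reversed output: abracad$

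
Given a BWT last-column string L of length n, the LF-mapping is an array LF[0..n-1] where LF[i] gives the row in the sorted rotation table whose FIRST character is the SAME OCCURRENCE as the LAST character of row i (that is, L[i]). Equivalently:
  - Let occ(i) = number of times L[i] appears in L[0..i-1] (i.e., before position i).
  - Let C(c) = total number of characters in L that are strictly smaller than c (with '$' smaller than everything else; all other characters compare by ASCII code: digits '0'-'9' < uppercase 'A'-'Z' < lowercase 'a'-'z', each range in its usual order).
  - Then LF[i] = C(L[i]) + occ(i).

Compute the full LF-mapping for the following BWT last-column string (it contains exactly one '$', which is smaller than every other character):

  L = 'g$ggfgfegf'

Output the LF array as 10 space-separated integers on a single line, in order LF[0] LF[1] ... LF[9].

Char counts: '$':1, 'e':1, 'f':3, 'g':5
C (first-col start): C('$')=0, C('e')=1, C('f')=2, C('g')=5
L[0]='g': occ=0, LF[0]=C('g')+0=5+0=5
L[1]='$': occ=0, LF[1]=C('$')+0=0+0=0
L[2]='g': occ=1, LF[2]=C('g')+1=5+1=6
L[3]='g': occ=2, LF[3]=C('g')+2=5+2=7
L[4]='f': occ=0, LF[4]=C('f')+0=2+0=2
L[5]='g': occ=3, LF[5]=C('g')+3=5+3=8
L[6]='f': occ=1, LF[6]=C('f')+1=2+1=3
L[7]='e': occ=0, LF[7]=C('e')+0=1+0=1
L[8]='g': occ=4, LF[8]=C('g')+4=5+4=9
L[9]='f': occ=2, LF[9]=C('f')+2=2+2=4

Answer: 5 0 6 7 2 8 3 1 9 4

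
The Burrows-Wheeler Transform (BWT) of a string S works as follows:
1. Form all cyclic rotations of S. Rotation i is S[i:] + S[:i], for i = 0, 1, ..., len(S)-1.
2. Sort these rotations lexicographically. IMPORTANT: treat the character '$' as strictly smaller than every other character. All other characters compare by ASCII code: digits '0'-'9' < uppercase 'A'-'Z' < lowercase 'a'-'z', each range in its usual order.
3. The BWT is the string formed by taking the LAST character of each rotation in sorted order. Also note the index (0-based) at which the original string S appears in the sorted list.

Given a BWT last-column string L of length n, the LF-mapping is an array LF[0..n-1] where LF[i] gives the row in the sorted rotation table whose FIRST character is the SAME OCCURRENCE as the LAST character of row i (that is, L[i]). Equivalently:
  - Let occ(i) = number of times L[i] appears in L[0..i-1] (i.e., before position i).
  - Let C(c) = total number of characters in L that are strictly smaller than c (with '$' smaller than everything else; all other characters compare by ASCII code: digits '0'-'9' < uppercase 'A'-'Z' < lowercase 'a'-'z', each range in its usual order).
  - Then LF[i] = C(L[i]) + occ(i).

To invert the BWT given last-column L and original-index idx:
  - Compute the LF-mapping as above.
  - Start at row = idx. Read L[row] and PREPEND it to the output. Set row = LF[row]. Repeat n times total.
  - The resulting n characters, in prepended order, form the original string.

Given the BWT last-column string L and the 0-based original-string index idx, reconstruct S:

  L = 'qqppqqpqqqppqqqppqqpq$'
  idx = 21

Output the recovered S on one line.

Answer: qqqqpqqqpqqpqpqppppqq$

Derivation:
LF mapping: 9 10 1 2 11 12 3 13 14 15 4 5 16 17 18 6 7 19 20 8 21 0
Walk LF starting at row 21, prepending L[row]:
  step 1: row=21, L[21]='$', prepend. Next row=LF[21]=0
  step 2: row=0, L[0]='q', prepend. Next row=LF[0]=9
  step 3: row=9, L[9]='q', prepend. Next row=LF[9]=15
  step 4: row=15, L[15]='p', prepend. Next row=LF[15]=6
  step 5: row=6, L[6]='p', prepend. Next row=LF[6]=3
  step 6: row=3, L[3]='p', prepend. Next row=LF[3]=2
  step 7: row=2, L[2]='p', prepend. Next row=LF[2]=1
  step 8: row=1, L[1]='q', prepend. Next row=LF[1]=10
  step 9: row=10, L[10]='p', prepend. Next row=LF[10]=4
  step 10: row=4, L[4]='q', prepend. Next row=LF[4]=11
  step 11: row=11, L[11]='p', prepend. Next row=LF[11]=5
  step 12: row=5, L[5]='q', prepend. Next row=LF[5]=12
  step 13: row=12, L[12]='q', prepend. Next row=LF[12]=16
  step 14: row=16, L[16]='p', prepend. Next row=LF[16]=7
  step 15: row=7, L[7]='q', prepend. Next row=LF[7]=13
  step 16: row=13, L[13]='q', prepend. Next row=LF[13]=17
  step 17: row=17, L[17]='q', prepend. Next row=LF[17]=19
  step 18: row=19, L[19]='p', prepend. Next row=LF[19]=8
  step 19: row=8, L[8]='q', prepend. Next row=LF[8]=14
  step 20: row=14, L[14]='q', prepend. Next row=LF[14]=18
  step 21: row=18, L[18]='q', prepend. Next row=LF[18]=20
  step 22: row=20, L[20]='q', prepend. Next row=LF[20]=21
Reversed output: qqqqpqqqpqqpqpqppppqq$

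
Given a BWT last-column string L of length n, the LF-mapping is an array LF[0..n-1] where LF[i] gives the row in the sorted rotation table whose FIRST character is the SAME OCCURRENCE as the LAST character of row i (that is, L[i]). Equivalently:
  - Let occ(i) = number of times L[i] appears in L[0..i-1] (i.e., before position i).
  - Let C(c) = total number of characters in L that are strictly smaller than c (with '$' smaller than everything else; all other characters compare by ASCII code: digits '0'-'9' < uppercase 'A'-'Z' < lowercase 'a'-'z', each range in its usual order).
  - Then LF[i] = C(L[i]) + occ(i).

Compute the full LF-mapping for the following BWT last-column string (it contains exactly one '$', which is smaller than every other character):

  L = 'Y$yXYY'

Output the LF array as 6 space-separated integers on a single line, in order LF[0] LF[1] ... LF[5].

Answer: 2 0 5 1 3 4

Derivation:
Char counts: '$':1, 'X':1, 'Y':3, 'y':1
C (first-col start): C('$')=0, C('X')=1, C('Y')=2, C('y')=5
L[0]='Y': occ=0, LF[0]=C('Y')+0=2+0=2
L[1]='$': occ=0, LF[1]=C('$')+0=0+0=0
L[2]='y': occ=0, LF[2]=C('y')+0=5+0=5
L[3]='X': occ=0, LF[3]=C('X')+0=1+0=1
L[4]='Y': occ=1, LF[4]=C('Y')+1=2+1=3
L[5]='Y': occ=2, LF[5]=C('Y')+2=2+2=4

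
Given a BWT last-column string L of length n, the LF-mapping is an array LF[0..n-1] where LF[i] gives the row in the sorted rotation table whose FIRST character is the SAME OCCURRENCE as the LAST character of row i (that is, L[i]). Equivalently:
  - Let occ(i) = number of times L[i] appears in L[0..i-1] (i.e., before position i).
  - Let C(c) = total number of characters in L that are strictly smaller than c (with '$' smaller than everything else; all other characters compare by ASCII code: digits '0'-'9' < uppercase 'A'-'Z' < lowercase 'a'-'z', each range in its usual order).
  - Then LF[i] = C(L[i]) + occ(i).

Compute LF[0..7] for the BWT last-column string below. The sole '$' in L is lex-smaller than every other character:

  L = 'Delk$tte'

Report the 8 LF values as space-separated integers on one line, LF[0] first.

Char counts: '$':1, 'D':1, 'e':2, 'k':1, 'l':1, 't':2
C (first-col start): C('$')=0, C('D')=1, C('e')=2, C('k')=4, C('l')=5, C('t')=6
L[0]='D': occ=0, LF[0]=C('D')+0=1+0=1
L[1]='e': occ=0, LF[1]=C('e')+0=2+0=2
L[2]='l': occ=0, LF[2]=C('l')+0=5+0=5
L[3]='k': occ=0, LF[3]=C('k')+0=4+0=4
L[4]='$': occ=0, LF[4]=C('$')+0=0+0=0
L[5]='t': occ=0, LF[5]=C('t')+0=6+0=6
L[6]='t': occ=1, LF[6]=C('t')+1=6+1=7
L[7]='e': occ=1, LF[7]=C('e')+1=2+1=3

Answer: 1 2 5 4 0 6 7 3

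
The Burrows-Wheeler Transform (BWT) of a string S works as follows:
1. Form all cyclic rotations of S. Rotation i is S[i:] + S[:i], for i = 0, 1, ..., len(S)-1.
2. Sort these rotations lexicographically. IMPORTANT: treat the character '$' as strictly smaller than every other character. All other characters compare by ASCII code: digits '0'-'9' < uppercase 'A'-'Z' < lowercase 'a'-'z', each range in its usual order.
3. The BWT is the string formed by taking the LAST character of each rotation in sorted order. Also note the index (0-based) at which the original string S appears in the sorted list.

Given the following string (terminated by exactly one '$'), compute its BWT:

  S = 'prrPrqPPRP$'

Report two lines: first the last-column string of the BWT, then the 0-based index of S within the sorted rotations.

All 11 rotations (rotation i = S[i:]+S[:i]):
  rot[0] = prrPrqPPRP$
  rot[1] = rrPrqPPRP$p
  rot[2] = rPrqPPRP$pr
  rot[3] = PrqPPRP$prr
  rot[4] = rqPPRP$prrP
  rot[5] = qPPRP$prrPr
  rot[6] = PPRP$prrPrq
  rot[7] = PRP$prrPrqP
  rot[8] = RP$prrPrqPP
  rot[9] = P$prrPrqPPR
  rot[10] = $prrPrqPPRP
Sorted (with $ < everything):
  sorted[0] = $prrPrqPPRP  (last char: 'P')
  sorted[1] = P$prrPrqPPR  (last char: 'R')
  sorted[2] = PPRP$prrPrq  (last char: 'q')
  sorted[3] = PRP$prrPrqP  (last char: 'P')
  sorted[4] = PrqPPRP$prr  (last char: 'r')
  sorted[5] = RP$prrPrqPP  (last char: 'P')
  sorted[6] = prrPrqPPRP$  (last char: '$')
  sorted[7] = qPPRP$prrPr  (last char: 'r')
  sorted[8] = rPrqPPRP$pr  (last char: 'r')
  sorted[9] = rqPPRP$prrP  (last char: 'P')
  sorted[10] = rrPrqPPRP$p  (last char: 'p')
Last column: PRqPrP$rrPp
Original string S is at sorted index 6

Answer: PRqPrP$rrPp
6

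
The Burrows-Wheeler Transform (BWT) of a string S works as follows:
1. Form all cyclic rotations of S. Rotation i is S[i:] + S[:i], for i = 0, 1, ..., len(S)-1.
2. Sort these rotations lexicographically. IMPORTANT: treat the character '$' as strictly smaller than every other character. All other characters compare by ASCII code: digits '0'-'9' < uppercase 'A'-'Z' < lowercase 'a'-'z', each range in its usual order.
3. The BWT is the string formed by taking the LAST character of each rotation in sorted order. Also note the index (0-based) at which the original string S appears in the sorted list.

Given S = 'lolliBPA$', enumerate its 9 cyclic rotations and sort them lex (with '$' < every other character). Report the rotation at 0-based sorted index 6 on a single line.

Answer: lliBPA$lo

Derivation:
All 9 rotations (rotation i = S[i:]+S[:i]):
  rot[0] = lolliBPA$
  rot[1] = olliBPA$l
  rot[2] = lliBPA$lo
  rot[3] = liBPA$lol
  rot[4] = iBPA$loll
  rot[5] = BPA$lolli
  rot[6] = PA$lolliB
  rot[7] = A$lolliBP
  rot[8] = $lolliBPA
Sorted (with $ < everything):
  sorted[0] = $lolliBPA
  sorted[1] = A$lolliBP
  sorted[2] = BPA$lolli
  sorted[3] = PA$lolliB
  sorted[4] = iBPA$loll
  sorted[5] = liBPA$lol
  sorted[6] = lliBPA$lo
  sorted[7] = lolliBPA$
  sorted[8] = olliBPA$l
sorted[6] = lliBPA$lo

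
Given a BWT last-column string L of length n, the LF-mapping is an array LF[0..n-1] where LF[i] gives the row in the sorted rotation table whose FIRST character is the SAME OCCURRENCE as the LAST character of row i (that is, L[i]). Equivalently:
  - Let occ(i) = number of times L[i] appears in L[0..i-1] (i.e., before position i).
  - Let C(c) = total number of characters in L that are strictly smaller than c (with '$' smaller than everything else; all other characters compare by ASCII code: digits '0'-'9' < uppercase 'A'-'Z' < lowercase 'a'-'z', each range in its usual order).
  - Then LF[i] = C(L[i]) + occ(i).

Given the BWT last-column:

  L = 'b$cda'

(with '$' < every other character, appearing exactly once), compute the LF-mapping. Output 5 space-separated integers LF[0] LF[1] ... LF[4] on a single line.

Answer: 2 0 3 4 1

Derivation:
Char counts: '$':1, 'a':1, 'b':1, 'c':1, 'd':1
C (first-col start): C('$')=0, C('a')=1, C('b')=2, C('c')=3, C('d')=4
L[0]='b': occ=0, LF[0]=C('b')+0=2+0=2
L[1]='$': occ=0, LF[1]=C('$')+0=0+0=0
L[2]='c': occ=0, LF[2]=C('c')+0=3+0=3
L[3]='d': occ=0, LF[3]=C('d')+0=4+0=4
L[4]='a': occ=0, LF[4]=C('a')+0=1+0=1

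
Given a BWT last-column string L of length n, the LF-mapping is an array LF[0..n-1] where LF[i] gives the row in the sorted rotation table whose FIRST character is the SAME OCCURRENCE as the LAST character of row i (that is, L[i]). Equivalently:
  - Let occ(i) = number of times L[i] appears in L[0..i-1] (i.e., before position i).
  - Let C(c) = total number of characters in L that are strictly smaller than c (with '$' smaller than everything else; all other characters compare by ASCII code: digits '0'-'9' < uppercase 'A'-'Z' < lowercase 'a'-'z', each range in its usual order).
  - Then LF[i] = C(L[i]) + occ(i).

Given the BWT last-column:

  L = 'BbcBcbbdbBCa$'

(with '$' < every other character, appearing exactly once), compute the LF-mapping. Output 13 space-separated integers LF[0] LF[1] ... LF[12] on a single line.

Char counts: '$':1, 'B':3, 'C':1, 'a':1, 'b':4, 'c':2, 'd':1
C (first-col start): C('$')=0, C('B')=1, C('C')=4, C('a')=5, C('b')=6, C('c')=10, C('d')=12
L[0]='B': occ=0, LF[0]=C('B')+0=1+0=1
L[1]='b': occ=0, LF[1]=C('b')+0=6+0=6
L[2]='c': occ=0, LF[2]=C('c')+0=10+0=10
L[3]='B': occ=1, LF[3]=C('B')+1=1+1=2
L[4]='c': occ=1, LF[4]=C('c')+1=10+1=11
L[5]='b': occ=1, LF[5]=C('b')+1=6+1=7
L[6]='b': occ=2, LF[6]=C('b')+2=6+2=8
L[7]='d': occ=0, LF[7]=C('d')+0=12+0=12
L[8]='b': occ=3, LF[8]=C('b')+3=6+3=9
L[9]='B': occ=2, LF[9]=C('B')+2=1+2=3
L[10]='C': occ=0, LF[10]=C('C')+0=4+0=4
L[11]='a': occ=0, LF[11]=C('a')+0=5+0=5
L[12]='$': occ=0, LF[12]=C('$')+0=0+0=0

Answer: 1 6 10 2 11 7 8 12 9 3 4 5 0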